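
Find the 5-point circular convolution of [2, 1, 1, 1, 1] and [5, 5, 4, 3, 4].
Use y[k] = Σ_j u[j]·v[(k-j) mod 5]. y[0] = 2×5 + 1×4 + 1×3 + 1×4 + 1×5 = 26; y[1] = 2×5 + 1×5 + 1×4 + 1×3 + 1×4 = 26; y[2] = 2×4 + 1×5 + 1×5 + 1×4 + 1×3 = 25; y[3] = 2×3 + 1×4 + 1×5 + 1×5 + 1×4 = 24; y[4] = 2×4 + 1×3 + 1×4 + 1×5 + 1×5 = 25. Result: [26, 26, 25, 24, 25]

[26, 26, 25, 24, 25]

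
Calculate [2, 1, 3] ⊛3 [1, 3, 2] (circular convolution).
Use y[k] = Σ_j u[j]·v[(k-j) mod 3]. y[0] = 2×1 + 1×2 + 3×3 = 13; y[1] = 2×3 + 1×1 + 3×2 = 13; y[2] = 2×2 + 1×3 + 3×1 = 10. Result: [13, 13, 10]

[13, 13, 10]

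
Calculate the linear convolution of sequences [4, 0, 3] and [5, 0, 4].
y[0] = 4×5 = 20; y[1] = 4×0 + 0×5 = 0; y[2] = 4×4 + 0×0 + 3×5 = 31; y[3] = 0×4 + 3×0 = 0; y[4] = 3×4 = 12

[20, 0, 31, 0, 12]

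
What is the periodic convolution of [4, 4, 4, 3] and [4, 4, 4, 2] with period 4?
Use y[k] = Σ_j a[j]·b[(k-j) mod 4]. y[0] = 4×4 + 4×2 + 4×4 + 3×4 = 52; y[1] = 4×4 + 4×4 + 4×2 + 3×4 = 52; y[2] = 4×4 + 4×4 + 4×4 + 3×2 = 54; y[3] = 4×2 + 4×4 + 4×4 + 3×4 = 52. Result: [52, 52, 54, 52]

[52, 52, 54, 52]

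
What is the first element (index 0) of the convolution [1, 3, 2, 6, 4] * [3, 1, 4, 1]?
Use y[k] = Σ_i a[i]·b[k-i] at k=0. y[0] = 1×3 = 3

3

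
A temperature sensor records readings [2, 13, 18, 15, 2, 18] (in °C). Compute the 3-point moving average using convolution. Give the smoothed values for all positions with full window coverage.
3-point moving average kernel = [1, 1, 1]. Apply in 'valid' mode (full window coverage): avg[0] = (2 + 13 + 18) / 3 = 11.0; avg[1] = (13 + 18 + 15) / 3 = 15.33; avg[2] = (18 + 15 + 2) / 3 = 11.67; avg[3] = (15 + 2 + 18) / 3 = 11.67. Smoothed values: [11.0, 15.33, 11.67, 11.67]

[11.0, 15.33, 11.67, 11.67]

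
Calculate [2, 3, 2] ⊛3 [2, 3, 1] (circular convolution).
Use y[k] = Σ_j x[j]·h[(k-j) mod 3]. y[0] = 2×2 + 3×1 + 2×3 = 13; y[1] = 2×3 + 3×2 + 2×1 = 14; y[2] = 2×1 + 3×3 + 2×2 = 15. Result: [13, 14, 15]

[13, 14, 15]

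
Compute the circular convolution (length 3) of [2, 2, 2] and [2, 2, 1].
Use y[k] = Σ_j s[j]·t[(k-j) mod 3]. y[0] = 2×2 + 2×1 + 2×2 = 10; y[1] = 2×2 + 2×2 + 2×1 = 10; y[2] = 2×1 + 2×2 + 2×2 = 10. Result: [10, 10, 10]

[10, 10, 10]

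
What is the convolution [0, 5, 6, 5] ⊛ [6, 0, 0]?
y[0] = 0×6 = 0; y[1] = 0×0 + 5×6 = 30; y[2] = 0×0 + 5×0 + 6×6 = 36; y[3] = 5×0 + 6×0 + 5×6 = 30; y[4] = 6×0 + 5×0 = 0; y[5] = 5×0 = 0

[0, 30, 36, 30, 0, 0]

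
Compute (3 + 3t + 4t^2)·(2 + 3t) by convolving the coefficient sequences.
Ascending coefficients: a = [3, 3, 4], b = [2, 3]. c[0] = 3×2 = 6; c[1] = 3×3 + 3×2 = 15; c[2] = 3×3 + 4×2 = 17; c[3] = 4×3 = 12. Result coefficients: [6, 15, 17, 12] → 6 + 15t + 17t^2 + 12t^3

6 + 15t + 17t^2 + 12t^3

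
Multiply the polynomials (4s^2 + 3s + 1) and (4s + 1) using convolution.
Ascending coefficients: a = [1, 3, 4], b = [1, 4]. c[0] = 1×1 = 1; c[1] = 1×4 + 3×1 = 7; c[2] = 3×4 + 4×1 = 16; c[3] = 4×4 = 16. Result coefficients: [1, 7, 16, 16] → 16s^3 + 16s^2 + 7s + 1

16s^3 + 16s^2 + 7s + 1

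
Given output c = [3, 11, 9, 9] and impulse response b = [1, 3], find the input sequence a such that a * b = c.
Deconvolve c=[3, 11, 9, 9] by b=[1, 3]. Since b[0]=1, solve forward: a[0] = c[0] / 1 = 3; a[1] = (c[1] - 3×3) / 1 = 2; a[2] = (c[2] - 2×3) / 1 = 3. So a = [3, 2, 3]. Check by forward convolution: c[0] = 3×1 = 3; c[1] = 3×3 + 2×1 = 11; c[2] = 2×3 + 3×1 = 9; c[3] = 3×3 = 9

[3, 2, 3]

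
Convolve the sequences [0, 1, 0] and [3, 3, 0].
y[0] = 0×3 = 0; y[1] = 0×3 + 1×3 = 3; y[2] = 0×0 + 1×3 + 0×3 = 3; y[3] = 1×0 + 0×3 = 0; y[4] = 0×0 = 0

[0, 3, 3, 0, 0]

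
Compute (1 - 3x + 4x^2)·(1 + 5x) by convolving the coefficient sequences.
Ascending coefficients: a = [1, -3, 4], b = [1, 5]. c[0] = 1×1 = 1; c[1] = 1×5 + -3×1 = 2; c[2] = -3×5 + 4×1 = -11; c[3] = 4×5 = 20. Result coefficients: [1, 2, -11, 20] → 1 + 2x - 11x^2 + 20x^3

1 + 2x - 11x^2 + 20x^3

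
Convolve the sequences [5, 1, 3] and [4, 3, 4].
y[0] = 5×4 = 20; y[1] = 5×3 + 1×4 = 19; y[2] = 5×4 + 1×3 + 3×4 = 35; y[3] = 1×4 + 3×3 = 13; y[4] = 3×4 = 12

[20, 19, 35, 13, 12]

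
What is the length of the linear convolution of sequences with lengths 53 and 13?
Linear/full convolution length: m + n - 1 = 53 + 13 - 1 = 65

65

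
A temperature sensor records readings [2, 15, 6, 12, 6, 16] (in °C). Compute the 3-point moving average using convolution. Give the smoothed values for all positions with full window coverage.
3-point moving average kernel = [1, 1, 1]. Apply in 'valid' mode (full window coverage): avg[0] = (2 + 15 + 6) / 3 = 7.67; avg[1] = (15 + 6 + 12) / 3 = 11.0; avg[2] = (6 + 12 + 6) / 3 = 8.0; avg[3] = (12 + 6 + 16) / 3 = 11.33. Smoothed values: [7.67, 11.0, 8.0, 11.33]

[7.67, 11.0, 8.0, 11.33]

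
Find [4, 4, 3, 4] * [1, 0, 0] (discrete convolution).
y[0] = 4×1 = 4; y[1] = 4×0 + 4×1 = 4; y[2] = 4×0 + 4×0 + 3×1 = 3; y[3] = 4×0 + 3×0 + 4×1 = 4; y[4] = 3×0 + 4×0 = 0; y[5] = 4×0 = 0

[4, 4, 3, 4, 0, 0]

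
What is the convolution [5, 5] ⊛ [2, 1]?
y[0] = 5×2 = 10; y[1] = 5×1 + 5×2 = 15; y[2] = 5×1 = 5

[10, 15, 5]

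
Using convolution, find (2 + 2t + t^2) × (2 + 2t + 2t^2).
Ascending coefficients: a = [2, 2, 1], b = [2, 2, 2]. c[0] = 2×2 = 4; c[1] = 2×2 + 2×2 = 8; c[2] = 2×2 + 2×2 + 1×2 = 10; c[3] = 2×2 + 1×2 = 6; c[4] = 1×2 = 2. Result coefficients: [4, 8, 10, 6, 2] → 4 + 8t + 10t^2 + 6t^3 + 2t^4

4 + 8t + 10t^2 + 6t^3 + 2t^4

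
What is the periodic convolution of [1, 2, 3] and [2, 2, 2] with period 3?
Use y[k] = Σ_j s[j]·t[(k-j) mod 3]. y[0] = 1×2 + 2×2 + 3×2 = 12; y[1] = 1×2 + 2×2 + 3×2 = 12; y[2] = 1×2 + 2×2 + 3×2 = 12. Result: [12, 12, 12]

[12, 12, 12]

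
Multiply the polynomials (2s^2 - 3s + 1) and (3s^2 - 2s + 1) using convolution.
Ascending coefficients: a = [1, -3, 2], b = [1, -2, 3]. c[0] = 1×1 = 1; c[1] = 1×-2 + -3×1 = -5; c[2] = 1×3 + -3×-2 + 2×1 = 11; c[3] = -3×3 + 2×-2 = -13; c[4] = 2×3 = 6. Result coefficients: [1, -5, 11, -13, 6] → 6s^4 - 13s^3 + 11s^2 - 5s + 1

6s^4 - 13s^3 + 11s^2 - 5s + 1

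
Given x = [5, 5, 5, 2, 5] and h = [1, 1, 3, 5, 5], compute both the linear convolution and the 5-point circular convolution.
Linear: y_lin[0] = 5×1 = 5; y_lin[1] = 5×1 + 5×1 = 10; y_lin[2] = 5×3 + 5×1 + 5×1 = 25; y_lin[3] = 5×5 + 5×3 + 5×1 + 2×1 = 47; y_lin[4] = 5×5 + 5×5 + 5×3 + 2×1 + 5×1 = 72; y_lin[5] = 5×5 + 5×5 + 2×3 + 5×1 = 61; y_lin[6] = 5×5 + 2×5 + 5×3 = 50; y_lin[7] = 2×5 + 5×5 = 35; y_lin[8] = 5×5 = 25 → [5, 10, 25, 47, 72, 61, 50, 35, 25]. Circular (length 5): y[0] = 5×1 + 5×5 + 5×5 + 2×3 + 5×1 = 66; y[1] = 5×1 + 5×1 + 5×5 + 2×5 + 5×3 = 60; y[2] = 5×3 + 5×1 + 5×1 + 2×5 + 5×5 = 60; y[3] = 5×5 + 5×3 + 5×1 + 2×1 + 5×5 = 72; y[4] = 5×5 + 5×5 + 5×3 + 2×1 + 5×1 = 72 → [66, 60, 60, 72, 72]

Linear: [5, 10, 25, 47, 72, 61, 50, 35, 25], Circular: [66, 60, 60, 72, 72]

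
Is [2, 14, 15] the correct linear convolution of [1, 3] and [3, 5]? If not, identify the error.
Recompute linear convolution of [1, 3] and [3, 5]: y[0] = 1×3 = 3; y[1] = 1×5 + 3×3 = 14; y[2] = 3×5 = 15 → [3, 14, 15]. Compare to given [2, 14, 15]: they differ at index 0: given 2, correct 3, so answer: No

No. Error at index 0: given 2, correct 3.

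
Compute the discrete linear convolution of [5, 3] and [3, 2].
y[0] = 5×3 = 15; y[1] = 5×2 + 3×3 = 19; y[2] = 3×2 = 6

[15, 19, 6]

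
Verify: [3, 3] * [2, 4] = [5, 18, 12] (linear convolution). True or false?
Recompute linear convolution of [3, 3] and [2, 4]: y[0] = 3×2 = 6; y[1] = 3×4 + 3×2 = 18; y[2] = 3×4 = 12 → [6, 18, 12]. Compare to given [5, 18, 12]: they differ at index 0: given 5, correct 6, so answer: No

No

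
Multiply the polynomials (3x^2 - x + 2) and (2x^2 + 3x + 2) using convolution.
Ascending coefficients: a = [2, -1, 3], b = [2, 3, 2]. c[0] = 2×2 = 4; c[1] = 2×3 + -1×2 = 4; c[2] = 2×2 + -1×3 + 3×2 = 7; c[3] = -1×2 + 3×3 = 7; c[4] = 3×2 = 6. Result coefficients: [4, 4, 7, 7, 6] → 6x^4 + 7x^3 + 7x^2 + 4x + 4

6x^4 + 7x^3 + 7x^2 + 4x + 4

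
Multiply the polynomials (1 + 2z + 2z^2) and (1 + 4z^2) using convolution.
Ascending coefficients: a = [1, 2, 2], b = [1, 0, 4]. c[0] = 1×1 = 1; c[1] = 1×0 + 2×1 = 2; c[2] = 1×4 + 2×0 + 2×1 = 6; c[3] = 2×4 + 2×0 = 8; c[4] = 2×4 = 8. Result coefficients: [1, 2, 6, 8, 8] → 1 + 2z + 6z^2 + 8z^3 + 8z^4

1 + 2z + 6z^2 + 8z^3 + 8z^4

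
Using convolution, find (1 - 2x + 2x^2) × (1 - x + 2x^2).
Ascending coefficients: a = [1, -2, 2], b = [1, -1, 2]. c[0] = 1×1 = 1; c[1] = 1×-1 + -2×1 = -3; c[2] = 1×2 + -2×-1 + 2×1 = 6; c[3] = -2×2 + 2×-1 = -6; c[4] = 2×2 = 4. Result coefficients: [1, -3, 6, -6, 4] → 1 - 3x + 6x^2 - 6x^3 + 4x^4

1 - 3x + 6x^2 - 6x^3 + 4x^4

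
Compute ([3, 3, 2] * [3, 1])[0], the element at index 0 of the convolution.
Use y[k] = Σ_i a[i]·b[k-i] at k=0. y[0] = 3×3 = 9

9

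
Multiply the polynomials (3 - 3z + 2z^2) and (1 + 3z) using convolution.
Ascending coefficients: a = [3, -3, 2], b = [1, 3]. c[0] = 3×1 = 3; c[1] = 3×3 + -3×1 = 6; c[2] = -3×3 + 2×1 = -7; c[3] = 2×3 = 6. Result coefficients: [3, 6, -7, 6] → 3 + 6z - 7z^2 + 6z^3

3 + 6z - 7z^2 + 6z^3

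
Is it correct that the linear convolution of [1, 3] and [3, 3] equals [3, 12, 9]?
Recompute linear convolution of [1, 3] and [3, 3]: y[0] = 1×3 = 3; y[1] = 1×3 + 3×3 = 12; y[2] = 3×3 = 9 → [3, 12, 9]. Given [3, 12, 9] matches, so answer: Yes

Yes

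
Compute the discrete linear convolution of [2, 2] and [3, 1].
y[0] = 2×3 = 6; y[1] = 2×1 + 2×3 = 8; y[2] = 2×1 = 2

[6, 8, 2]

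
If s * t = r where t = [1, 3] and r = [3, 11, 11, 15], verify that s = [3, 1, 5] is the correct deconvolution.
Forward-compute [3, 1, 5] * [1, 3]: r[0] = 3×1 = 3; r[1] = 3×3 + 1×1 = 10; r[2] = 1×3 + 5×1 = 8; r[3] = 5×3 = 15 → [3, 10, 8, 15]. Does not match given r = [3, 11, 11, 15].

Not verified. [3, 1, 5] * [1, 3] = [3, 10, 8, 15], which differs from [3, 11, 11, 15] at index 1.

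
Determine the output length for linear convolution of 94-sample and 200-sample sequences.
Linear/full convolution length: m + n - 1 = 94 + 200 - 1 = 293

293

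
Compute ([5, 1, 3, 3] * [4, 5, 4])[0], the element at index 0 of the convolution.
Use y[k] = Σ_i a[i]·b[k-i] at k=0. y[0] = 5×4 = 20

20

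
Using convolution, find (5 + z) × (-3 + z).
Ascending coefficients: a = [5, 1], b = [-3, 1]. c[0] = 5×-3 = -15; c[1] = 5×1 + 1×-3 = 2; c[2] = 1×1 = 1. Result coefficients: [-15, 2, 1] → -15 + 2z + z^2

-15 + 2z + z^2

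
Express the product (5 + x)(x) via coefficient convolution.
Ascending coefficients: a = [5, 1], b = [0, 1]. c[0] = 5×0 = 0; c[1] = 5×1 + 1×0 = 5; c[2] = 1×1 = 1. Result coefficients: [0, 5, 1] → 5x + x^2

5x + x^2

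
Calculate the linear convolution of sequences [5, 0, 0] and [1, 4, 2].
y[0] = 5×1 = 5; y[1] = 5×4 + 0×1 = 20; y[2] = 5×2 + 0×4 + 0×1 = 10; y[3] = 0×2 + 0×4 = 0; y[4] = 0×2 = 0

[5, 20, 10, 0, 0]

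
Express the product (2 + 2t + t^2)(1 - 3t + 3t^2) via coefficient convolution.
Ascending coefficients: a = [2, 2, 1], b = [1, -3, 3]. c[0] = 2×1 = 2; c[1] = 2×-3 + 2×1 = -4; c[2] = 2×3 + 2×-3 + 1×1 = 1; c[3] = 2×3 + 1×-3 = 3; c[4] = 1×3 = 3. Result coefficients: [2, -4, 1, 3, 3] → 2 - 4t + t^2 + 3t^3 + 3t^4

2 - 4t + t^2 + 3t^3 + 3t^4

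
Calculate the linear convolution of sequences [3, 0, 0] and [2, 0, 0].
y[0] = 3×2 = 6; y[1] = 3×0 + 0×2 = 0; y[2] = 3×0 + 0×0 + 0×2 = 0; y[3] = 0×0 + 0×0 = 0; y[4] = 0×0 = 0

[6, 0, 0, 0, 0]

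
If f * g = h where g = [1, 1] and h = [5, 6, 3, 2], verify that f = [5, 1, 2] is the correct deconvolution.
Forward-compute [5, 1, 2] * [1, 1]: h[0] = 5×1 = 5; h[1] = 5×1 + 1×1 = 6; h[2] = 1×1 + 2×1 = 3; h[3] = 2×1 = 2 → [5, 6, 3, 2]. Matches given h = [5, 6, 3, 2], so verified.

Verified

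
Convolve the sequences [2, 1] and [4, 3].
y[0] = 2×4 = 8; y[1] = 2×3 + 1×4 = 10; y[2] = 1×3 = 3

[8, 10, 3]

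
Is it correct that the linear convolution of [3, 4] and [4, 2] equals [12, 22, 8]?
Recompute linear convolution of [3, 4] and [4, 2]: y[0] = 3×4 = 12; y[1] = 3×2 + 4×4 = 22; y[2] = 4×2 = 8 → [12, 22, 8]. Given [12, 22, 8] matches, so answer: Yes

Yes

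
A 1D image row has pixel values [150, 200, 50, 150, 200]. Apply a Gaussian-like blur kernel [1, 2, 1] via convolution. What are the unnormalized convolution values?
Convolve image row [150, 200, 50, 150, 200] with kernel [1, 2, 1]: y[0] = 150×1 = 150; y[1] = 150×2 + 200×1 = 500; y[2] = 150×1 + 200×2 + 50×1 = 600; y[3] = 200×1 + 50×2 + 150×1 = 450; y[4] = 50×1 + 150×2 + 200×1 = 550; y[5] = 150×1 + 200×2 = 550; y[6] = 200×1 = 200 → [150, 500, 600, 450, 550, 550, 200]. Normalization factor = sum(kernel) = 4.

[150, 500, 600, 450, 550, 550, 200]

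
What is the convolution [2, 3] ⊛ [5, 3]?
y[0] = 2×5 = 10; y[1] = 2×3 + 3×5 = 21; y[2] = 3×3 = 9

[10, 21, 9]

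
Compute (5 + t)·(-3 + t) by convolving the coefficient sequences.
Ascending coefficients: a = [5, 1], b = [-3, 1]. c[0] = 5×-3 = -15; c[1] = 5×1 + 1×-3 = 2; c[2] = 1×1 = 1. Result coefficients: [-15, 2, 1] → -15 + 2t + t^2

-15 + 2t + t^2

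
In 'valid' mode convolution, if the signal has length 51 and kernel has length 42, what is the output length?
'Valid' mode counts only positions where the kernel fully overlaps the signal: m - n + 1 = 51 - 42 + 1 = 10

10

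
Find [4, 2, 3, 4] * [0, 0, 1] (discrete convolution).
y[0] = 4×0 = 0; y[1] = 4×0 + 2×0 = 0; y[2] = 4×1 + 2×0 + 3×0 = 4; y[3] = 2×1 + 3×0 + 4×0 = 2; y[4] = 3×1 + 4×0 = 3; y[5] = 4×1 = 4

[0, 0, 4, 2, 3, 4]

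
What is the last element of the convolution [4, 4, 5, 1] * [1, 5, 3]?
Use y[k] = Σ_i a[i]·b[k-i] at k=5. y[5] = 1×3 = 3

3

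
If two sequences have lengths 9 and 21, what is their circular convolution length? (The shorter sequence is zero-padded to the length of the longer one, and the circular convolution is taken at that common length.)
Circular convolution (zero-padding the shorter input) has length max(m, n) = max(9, 21) = 21

21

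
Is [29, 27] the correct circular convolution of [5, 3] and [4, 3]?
Recompute circular convolution of [5, 3] and [4, 3]: y[0] = 5×4 + 3×3 = 29; y[1] = 5×3 + 3×4 = 27 → [29, 27]. Given [29, 27] matches, so answer: Yes

Yes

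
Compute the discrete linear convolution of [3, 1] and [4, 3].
y[0] = 3×4 = 12; y[1] = 3×3 + 1×4 = 13; y[2] = 1×3 = 3

[12, 13, 3]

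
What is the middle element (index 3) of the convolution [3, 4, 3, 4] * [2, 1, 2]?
Use y[k] = Σ_i a[i]·b[k-i] at k=3. y[3] = 4×2 + 3×1 + 4×2 = 19

19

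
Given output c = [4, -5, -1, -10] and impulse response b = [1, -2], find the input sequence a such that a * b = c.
Deconvolve c=[4, -5, -1, -10] by b=[1, -2]. Since b[0]=1, solve forward: a[0] = c[0] / 1 = 4; a[1] = (c[1] - 4×-2) / 1 = 3; a[2] = (c[2] - 3×-2) / 1 = 5. So a = [4, 3, 5]. Check by forward convolution: c[0] = 4×1 = 4; c[1] = 4×-2 + 3×1 = -5; c[2] = 3×-2 + 5×1 = -1; c[3] = 5×-2 = -10

[4, 3, 5]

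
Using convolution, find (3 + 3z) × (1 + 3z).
Ascending coefficients: a = [3, 3], b = [1, 3]. c[0] = 3×1 = 3; c[1] = 3×3 + 3×1 = 12; c[2] = 3×3 = 9. Result coefficients: [3, 12, 9] → 3 + 12z + 9z^2

3 + 12z + 9z^2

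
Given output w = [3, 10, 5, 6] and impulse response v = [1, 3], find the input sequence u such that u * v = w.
Deconvolve w=[3, 10, 5, 6] by v=[1, 3]. Since v[0]=1, solve forward: u[0] = w[0] / 1 = 3; u[1] = (w[1] - 3×3) / 1 = 1; u[2] = (w[2] - 1×3) / 1 = 2. So u = [3, 1, 2]. Check by forward convolution: w[0] = 3×1 = 3; w[1] = 3×3 + 1×1 = 10; w[2] = 1×3 + 2×1 = 5; w[3] = 2×3 = 6

[3, 1, 2]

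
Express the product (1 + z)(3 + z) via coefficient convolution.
Ascending coefficients: a = [1, 1], b = [3, 1]. c[0] = 1×3 = 3; c[1] = 1×1 + 1×3 = 4; c[2] = 1×1 = 1. Result coefficients: [3, 4, 1] → 3 + 4z + z^2

3 + 4z + z^2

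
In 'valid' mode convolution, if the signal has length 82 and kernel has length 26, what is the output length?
'Valid' mode counts only positions where the kernel fully overlaps the signal: m - n + 1 = 82 - 26 + 1 = 57

57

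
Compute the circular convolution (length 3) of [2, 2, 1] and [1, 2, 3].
Use y[k] = Σ_j f[j]·g[(k-j) mod 3]. y[0] = 2×1 + 2×3 + 1×2 = 10; y[1] = 2×2 + 2×1 + 1×3 = 9; y[2] = 2×3 + 2×2 + 1×1 = 11. Result: [10, 9, 11]

[10, 9, 11]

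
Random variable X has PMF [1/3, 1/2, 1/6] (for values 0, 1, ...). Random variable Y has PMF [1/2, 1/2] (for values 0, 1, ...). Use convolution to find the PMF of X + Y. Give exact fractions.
P(X+Y=k) = Σ_i P(X=i)·P(Y=k-i) — a convolution of [1/3, 1/2, 1/6] and [1/2, 1/2]. P(X+Y=0) = (1/3)×(1/2) = 1/6; P(X+Y=1) = (1/3)×(1/2) + (1/2)×(1/2) = 1/6 + 1/4 = 5/12; P(X+Y=2) = (1/2)×(1/2) + (1/6)×(1/2) = 1/4 + 1/12 = 1/3; P(X+Y=3) = (1/6)×(1/2) = 1/12. PMF: [1/6, 5/12, 1/3, 1/12] (sums to 1 ✓)

[1/6, 5/12, 1/3, 1/12]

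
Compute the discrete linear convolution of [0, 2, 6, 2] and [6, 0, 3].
y[0] = 0×6 = 0; y[1] = 0×0 + 2×6 = 12; y[2] = 0×3 + 2×0 + 6×6 = 36; y[3] = 2×3 + 6×0 + 2×6 = 18; y[4] = 6×3 + 2×0 = 18; y[5] = 2×3 = 6

[0, 12, 36, 18, 18, 6]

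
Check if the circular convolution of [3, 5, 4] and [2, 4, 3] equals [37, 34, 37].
Recompute circular convolution of [3, 5, 4] and [2, 4, 3]: y[0] = 3×2 + 5×3 + 4×4 = 37; y[1] = 3×4 + 5×2 + 4×3 = 34; y[2] = 3×3 + 5×4 + 4×2 = 37 → [37, 34, 37]. Given [37, 34, 37] matches, so answer: Yes

Yes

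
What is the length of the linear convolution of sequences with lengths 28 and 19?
Linear/full convolution length: m + n - 1 = 28 + 19 - 1 = 46

46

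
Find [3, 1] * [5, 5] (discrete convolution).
y[0] = 3×5 = 15; y[1] = 3×5 + 1×5 = 20; y[2] = 1×5 = 5

[15, 20, 5]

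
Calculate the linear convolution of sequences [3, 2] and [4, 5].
y[0] = 3×4 = 12; y[1] = 3×5 + 2×4 = 23; y[2] = 2×5 = 10

[12, 23, 10]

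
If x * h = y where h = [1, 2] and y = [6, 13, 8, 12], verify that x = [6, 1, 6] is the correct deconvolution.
Forward-compute [6, 1, 6] * [1, 2]: y[0] = 6×1 = 6; y[1] = 6×2 + 1×1 = 13; y[2] = 1×2 + 6×1 = 8; y[3] = 6×2 = 12 → [6, 13, 8, 12]. Matches given y = [6, 13, 8, 12], so verified.

Verified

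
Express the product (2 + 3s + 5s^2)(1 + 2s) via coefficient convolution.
Ascending coefficients: a = [2, 3, 5], b = [1, 2]. c[0] = 2×1 = 2; c[1] = 2×2 + 3×1 = 7; c[2] = 3×2 + 5×1 = 11; c[3] = 5×2 = 10. Result coefficients: [2, 7, 11, 10] → 2 + 7s + 11s^2 + 10s^3

2 + 7s + 11s^2 + 10s^3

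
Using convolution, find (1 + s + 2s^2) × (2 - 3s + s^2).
Ascending coefficients: a = [1, 1, 2], b = [2, -3, 1]. c[0] = 1×2 = 2; c[1] = 1×-3 + 1×2 = -1; c[2] = 1×1 + 1×-3 + 2×2 = 2; c[3] = 1×1 + 2×-3 = -5; c[4] = 2×1 = 2. Result coefficients: [2, -1, 2, -5, 2] → 2 - s + 2s^2 - 5s^3 + 2s^4

2 - s + 2s^2 - 5s^3 + 2s^4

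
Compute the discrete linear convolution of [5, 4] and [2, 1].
y[0] = 5×2 = 10; y[1] = 5×1 + 4×2 = 13; y[2] = 4×1 = 4

[10, 13, 4]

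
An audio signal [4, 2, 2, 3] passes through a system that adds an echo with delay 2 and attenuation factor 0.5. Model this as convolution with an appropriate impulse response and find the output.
Direct-path + delayed-attenuated-path model → impulse response h = [1, 0, 0.5] (1 at lag 0, 0.5 at lag 2). Output y[n] = x[n] + 0.5·x[n - 2] (with x[n] = 0 outside 0..3): y[0] = 4 + 0.5×0 = 4; y[1] = 2 + 0.5×0 = 2; y[2] = 2 + 0.5×4 = 4.0; y[3] = 3 + 0.5×2 = 4.0; y[4] = 0 + 0.5×2 = 1.0; y[5] = 0 + 0.5×3 = 1.5. So y = [4, 2, 4.0, 4.0, 1.0, 1.5]

[4, 2, 4.0, 4.0, 1.0, 1.5]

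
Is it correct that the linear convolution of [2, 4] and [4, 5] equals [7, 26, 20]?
Recompute linear convolution of [2, 4] and [4, 5]: y[0] = 2×4 = 8; y[1] = 2×5 + 4×4 = 26; y[2] = 4×5 = 20 → [8, 26, 20]. Compare to given [7, 26, 20]: they differ at index 0: given 7, correct 8, so answer: No

No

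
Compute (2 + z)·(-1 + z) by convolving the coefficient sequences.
Ascending coefficients: a = [2, 1], b = [-1, 1]. c[0] = 2×-1 = -2; c[1] = 2×1 + 1×-1 = 1; c[2] = 1×1 = 1. Result coefficients: [-2, 1, 1] → -2 + z + z^2

-2 + z + z^2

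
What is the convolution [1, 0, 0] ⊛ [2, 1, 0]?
y[0] = 1×2 = 2; y[1] = 1×1 + 0×2 = 1; y[2] = 1×0 + 0×1 + 0×2 = 0; y[3] = 0×0 + 0×1 = 0; y[4] = 0×0 = 0

[2, 1, 0, 0, 0]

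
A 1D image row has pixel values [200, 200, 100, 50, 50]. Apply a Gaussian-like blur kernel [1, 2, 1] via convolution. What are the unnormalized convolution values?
Convolve image row [200, 200, 100, 50, 50] with kernel [1, 2, 1]: y[0] = 200×1 = 200; y[1] = 200×2 + 200×1 = 600; y[2] = 200×1 + 200×2 + 100×1 = 700; y[3] = 200×1 + 100×2 + 50×1 = 450; y[4] = 100×1 + 50×2 + 50×1 = 250; y[5] = 50×1 + 50×2 = 150; y[6] = 50×1 = 50 → [200, 600, 700, 450, 250, 150, 50]. Normalization factor = sum(kernel) = 4.

[200, 600, 700, 450, 250, 150, 50]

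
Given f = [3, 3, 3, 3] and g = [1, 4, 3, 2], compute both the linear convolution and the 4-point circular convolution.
Linear: y_lin[0] = 3×1 = 3; y_lin[1] = 3×4 + 3×1 = 15; y_lin[2] = 3×3 + 3×4 + 3×1 = 24; y_lin[3] = 3×2 + 3×3 + 3×4 + 3×1 = 30; y_lin[4] = 3×2 + 3×3 + 3×4 = 27; y_lin[5] = 3×2 + 3×3 = 15; y_lin[6] = 3×2 = 6 → [3, 15, 24, 30, 27, 15, 6]. Circular (length 4): y[0] = 3×1 + 3×2 + 3×3 + 3×4 = 30; y[1] = 3×4 + 3×1 + 3×2 + 3×3 = 30; y[2] = 3×3 + 3×4 + 3×1 + 3×2 = 30; y[3] = 3×2 + 3×3 + 3×4 + 3×1 = 30 → [30, 30, 30, 30]

Linear: [3, 15, 24, 30, 27, 15, 6], Circular: [30, 30, 30, 30]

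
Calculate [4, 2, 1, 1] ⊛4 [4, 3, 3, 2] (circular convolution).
Use y[k] = Σ_j x[j]·h[(k-j) mod 4]. y[0] = 4×4 + 2×2 + 1×3 + 1×3 = 26; y[1] = 4×3 + 2×4 + 1×2 + 1×3 = 25; y[2] = 4×3 + 2×3 + 1×4 + 1×2 = 24; y[3] = 4×2 + 2×3 + 1×3 + 1×4 = 21. Result: [26, 25, 24, 21]

[26, 25, 24, 21]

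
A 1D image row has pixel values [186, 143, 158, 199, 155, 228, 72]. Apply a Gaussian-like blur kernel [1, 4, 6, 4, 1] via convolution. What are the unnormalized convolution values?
Convolve image row [186, 143, 158, 199, 155, 228, 72] with kernel [1, 4, 6, 4, 1]: y[0] = 186×1 = 186; y[1] = 186×4 + 143×1 = 887; y[2] = 186×6 + 143×4 + 158×1 = 1846; y[3] = 186×4 + 143×6 + 158×4 + 199×1 = 2433; y[4] = 186×1 + 143×4 + 158×6 + 199×4 + 155×1 = 2657; y[5] = 143×1 + 158×4 + 199×6 + 155×4 + 228×1 = 2817; y[6] = 158×1 + 199×4 + 155×6 + 228×4 + 72×1 = 2868; y[7] = 199×1 + 155×4 + 228×6 + 72×4 = 2475; y[8] = 155×1 + 228×4 + 72×6 = 1499; y[9] = 228×1 + 72×4 = 516; y[10] = 72×1 = 72 → [186, 887, 1846, 2433, 2657, 2817, 2868, 2475, 1499, 516, 72]. Normalization factor = sum(kernel) = 16.

[186, 887, 1846, 2433, 2657, 2817, 2868, 2475, 1499, 516, 72]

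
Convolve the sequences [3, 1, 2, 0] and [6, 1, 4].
y[0] = 3×6 = 18; y[1] = 3×1 + 1×6 = 9; y[2] = 3×4 + 1×1 + 2×6 = 25; y[3] = 1×4 + 2×1 + 0×6 = 6; y[4] = 2×4 + 0×1 = 8; y[5] = 0×4 = 0

[18, 9, 25, 6, 8, 0]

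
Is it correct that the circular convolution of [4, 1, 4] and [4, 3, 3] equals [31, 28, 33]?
Recompute circular convolution of [4, 1, 4] and [4, 3, 3]: y[0] = 4×4 + 1×3 + 4×3 = 31; y[1] = 4×3 + 1×4 + 4×3 = 28; y[2] = 4×3 + 1×3 + 4×4 = 31 → [31, 28, 31]. Compare to given [31, 28, 33]: they differ at index 2: given 33, correct 31, so answer: No

No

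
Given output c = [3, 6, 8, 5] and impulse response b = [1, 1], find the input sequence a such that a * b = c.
Deconvolve c=[3, 6, 8, 5] by b=[1, 1]. Since b[0]=1, solve forward: a[0] = c[0] / 1 = 3; a[1] = (c[1] - 3×1) / 1 = 3; a[2] = (c[2] - 3×1) / 1 = 5. So a = [3, 3, 5]. Check by forward convolution: c[0] = 3×1 = 3; c[1] = 3×1 + 3×1 = 6; c[2] = 3×1 + 5×1 = 8; c[3] = 5×1 = 5

[3, 3, 5]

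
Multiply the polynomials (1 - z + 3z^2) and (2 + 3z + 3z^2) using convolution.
Ascending coefficients: a = [1, -1, 3], b = [2, 3, 3]. c[0] = 1×2 = 2; c[1] = 1×3 + -1×2 = 1; c[2] = 1×3 + -1×3 + 3×2 = 6; c[3] = -1×3 + 3×3 = 6; c[4] = 3×3 = 9. Result coefficients: [2, 1, 6, 6, 9] → 2 + z + 6z^2 + 6z^3 + 9z^4

2 + z + 6z^2 + 6z^3 + 9z^4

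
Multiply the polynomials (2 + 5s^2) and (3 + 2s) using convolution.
Ascending coefficients: a = [2, 0, 5], b = [3, 2]. c[0] = 2×3 = 6; c[1] = 2×2 + 0×3 = 4; c[2] = 0×2 + 5×3 = 15; c[3] = 5×2 = 10. Result coefficients: [6, 4, 15, 10] → 6 + 4s + 15s^2 + 10s^3

6 + 4s + 15s^2 + 10s^3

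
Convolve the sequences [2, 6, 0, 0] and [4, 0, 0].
y[0] = 2×4 = 8; y[1] = 2×0 + 6×4 = 24; y[2] = 2×0 + 6×0 + 0×4 = 0; y[3] = 6×0 + 0×0 + 0×4 = 0; y[4] = 0×0 + 0×0 = 0; y[5] = 0×0 = 0

[8, 24, 0, 0, 0, 0]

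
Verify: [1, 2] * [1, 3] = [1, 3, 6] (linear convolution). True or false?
Recompute linear convolution of [1, 2] and [1, 3]: y[0] = 1×1 = 1; y[1] = 1×3 + 2×1 = 5; y[2] = 2×3 = 6 → [1, 5, 6]. Compare to given [1, 3, 6]: they differ at index 1: given 3, correct 5, so answer: No

No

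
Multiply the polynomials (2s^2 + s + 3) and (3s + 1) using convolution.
Ascending coefficients: a = [3, 1, 2], b = [1, 3]. c[0] = 3×1 = 3; c[1] = 3×3 + 1×1 = 10; c[2] = 1×3 + 2×1 = 5; c[3] = 2×3 = 6. Result coefficients: [3, 10, 5, 6] → 6s^3 + 5s^2 + 10s + 3

6s^3 + 5s^2 + 10s + 3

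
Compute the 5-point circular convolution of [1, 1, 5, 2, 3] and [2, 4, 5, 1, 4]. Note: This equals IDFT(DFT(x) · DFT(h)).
Either evaluate y[k] = Σ_j x[j]·h[(k-j) mod 5] directly, or use IDFT(DFT(x) · DFT(h)). y[0] = 1×2 + 1×4 + 5×1 + 2×5 + 3×4 = 33; y[1] = 1×4 + 1×2 + 5×4 + 2×1 + 3×5 = 43; y[2] = 1×5 + 1×4 + 5×2 + 2×4 + 3×1 = 30; y[3] = 1×1 + 1×5 + 5×4 + 2×2 + 3×4 = 42; y[4] = 1×4 + 1×1 + 5×5 + 2×4 + 3×2 = 44. Result: [33, 43, 30, 42, 44]

[33, 43, 30, 42, 44]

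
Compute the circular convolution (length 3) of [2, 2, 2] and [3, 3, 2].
Use y[k] = Σ_j f[j]·g[(k-j) mod 3]. y[0] = 2×3 + 2×2 + 2×3 = 16; y[1] = 2×3 + 2×3 + 2×2 = 16; y[2] = 2×2 + 2×3 + 2×3 = 16. Result: [16, 16, 16]

[16, 16, 16]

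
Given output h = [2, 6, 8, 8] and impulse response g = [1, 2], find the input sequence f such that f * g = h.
Deconvolve h=[2, 6, 8, 8] by g=[1, 2]. Since g[0]=1, solve forward: f[0] = h[0] / 1 = 2; f[1] = (h[1] - 2×2) / 1 = 2; f[2] = (h[2] - 2×2) / 1 = 4. So f = [2, 2, 4]. Check by forward convolution: h[0] = 2×1 = 2; h[1] = 2×2 + 2×1 = 6; h[2] = 2×2 + 4×1 = 8; h[3] = 4×2 = 8

[2, 2, 4]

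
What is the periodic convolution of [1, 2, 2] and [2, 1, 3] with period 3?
Use y[k] = Σ_j s[j]·t[(k-j) mod 3]. y[0] = 1×2 + 2×3 + 2×1 = 10; y[1] = 1×1 + 2×2 + 2×3 = 11; y[2] = 1×3 + 2×1 + 2×2 = 9. Result: [10, 11, 9]

[10, 11, 9]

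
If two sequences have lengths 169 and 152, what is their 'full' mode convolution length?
Linear/full convolution length: m + n - 1 = 169 + 152 - 1 = 320

320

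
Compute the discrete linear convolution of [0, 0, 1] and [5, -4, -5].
y[0] = 0×5 = 0; y[1] = 0×-4 + 0×5 = 0; y[2] = 0×-5 + 0×-4 + 1×5 = 5; y[3] = 0×-5 + 1×-4 = -4; y[4] = 1×-5 = -5

[0, 0, 5, -4, -5]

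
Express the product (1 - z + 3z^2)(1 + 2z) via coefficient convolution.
Ascending coefficients: a = [1, -1, 3], b = [1, 2]. c[0] = 1×1 = 1; c[1] = 1×2 + -1×1 = 1; c[2] = -1×2 + 3×1 = 1; c[3] = 3×2 = 6. Result coefficients: [1, 1, 1, 6] → 1 + z + z^2 + 6z^3

1 + z + z^2 + 6z^3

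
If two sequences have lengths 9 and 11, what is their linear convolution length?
Linear/full convolution length: m + n - 1 = 9 + 11 - 1 = 19

19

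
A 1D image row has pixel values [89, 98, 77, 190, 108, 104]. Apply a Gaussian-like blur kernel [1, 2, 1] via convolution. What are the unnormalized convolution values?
Convolve image row [89, 98, 77, 190, 108, 104] with kernel [1, 2, 1]: y[0] = 89×1 = 89; y[1] = 89×2 + 98×1 = 276; y[2] = 89×1 + 98×2 + 77×1 = 362; y[3] = 98×1 + 77×2 + 190×1 = 442; y[4] = 77×1 + 190×2 + 108×1 = 565; y[5] = 190×1 + 108×2 + 104×1 = 510; y[6] = 108×1 + 104×2 = 316; y[7] = 104×1 = 104 → [89, 276, 362, 442, 565, 510, 316, 104]. Normalization factor = sum(kernel) = 4.

[89, 276, 362, 442, 565, 510, 316, 104]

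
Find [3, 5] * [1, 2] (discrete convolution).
y[0] = 3×1 = 3; y[1] = 3×2 + 5×1 = 11; y[2] = 5×2 = 10

[3, 11, 10]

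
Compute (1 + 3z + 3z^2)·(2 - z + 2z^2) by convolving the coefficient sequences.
Ascending coefficients: a = [1, 3, 3], b = [2, -1, 2]. c[0] = 1×2 = 2; c[1] = 1×-1 + 3×2 = 5; c[2] = 1×2 + 3×-1 + 3×2 = 5; c[3] = 3×2 + 3×-1 = 3; c[4] = 3×2 = 6. Result coefficients: [2, 5, 5, 3, 6] → 2 + 5z + 5z^2 + 3z^3 + 6z^4

2 + 5z + 5z^2 + 3z^3 + 6z^4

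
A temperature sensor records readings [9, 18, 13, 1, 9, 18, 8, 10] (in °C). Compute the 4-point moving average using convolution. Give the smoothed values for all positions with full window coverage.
4-point moving average kernel = [1, 1, 1, 1]. Apply in 'valid' mode (full window coverage): avg[0] = (9 + 18 + 13 + 1) / 4 = 10.25; avg[1] = (18 + 13 + 1 + 9) / 4 = 10.25; avg[2] = (13 + 1 + 9 + 18) / 4 = 10.25; avg[3] = (1 + 9 + 18 + 8) / 4 = 9.0; avg[4] = (9 + 18 + 8 + 10) / 4 = 11.25. Smoothed values: [10.25, 10.25, 10.25, 9.0, 11.25]

[10.25, 10.25, 10.25, 9.0, 11.25]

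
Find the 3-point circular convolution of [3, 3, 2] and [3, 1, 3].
Use y[k] = Σ_j u[j]·v[(k-j) mod 3]. y[0] = 3×3 + 3×3 + 2×1 = 20; y[1] = 3×1 + 3×3 + 2×3 = 18; y[2] = 3×3 + 3×1 + 2×3 = 18. Result: [20, 18, 18]

[20, 18, 18]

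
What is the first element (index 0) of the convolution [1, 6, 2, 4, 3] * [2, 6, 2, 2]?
Use y[k] = Σ_i a[i]·b[k-i] at k=0. y[0] = 1×2 = 2

2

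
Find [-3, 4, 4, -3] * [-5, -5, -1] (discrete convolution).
y[0] = -3×-5 = 15; y[1] = -3×-5 + 4×-5 = -5; y[2] = -3×-1 + 4×-5 + 4×-5 = -37; y[3] = 4×-1 + 4×-5 + -3×-5 = -9; y[4] = 4×-1 + -3×-5 = 11; y[5] = -3×-1 = 3

[15, -5, -37, -9, 11, 3]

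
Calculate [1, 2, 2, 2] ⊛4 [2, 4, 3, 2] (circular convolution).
Use y[k] = Σ_j s[j]·t[(k-j) mod 4]. y[0] = 1×2 + 2×2 + 2×3 + 2×4 = 20; y[1] = 1×4 + 2×2 + 2×2 + 2×3 = 18; y[2] = 1×3 + 2×4 + 2×2 + 2×2 = 19; y[3] = 1×2 + 2×3 + 2×4 + 2×2 = 20. Result: [20, 18, 19, 20]

[20, 18, 19, 20]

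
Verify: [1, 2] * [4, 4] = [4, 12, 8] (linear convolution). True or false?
Recompute linear convolution of [1, 2] and [4, 4]: y[0] = 1×4 = 4; y[1] = 1×4 + 2×4 = 12; y[2] = 2×4 = 8 → [4, 12, 8]. Given [4, 12, 8] matches, so answer: Yes

Yes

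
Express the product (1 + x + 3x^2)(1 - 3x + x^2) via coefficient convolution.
Ascending coefficients: a = [1, 1, 3], b = [1, -3, 1]. c[0] = 1×1 = 1; c[1] = 1×-3 + 1×1 = -2; c[2] = 1×1 + 1×-3 + 3×1 = 1; c[3] = 1×1 + 3×-3 = -8; c[4] = 3×1 = 3. Result coefficients: [1, -2, 1, -8, 3] → 1 - 2x + x^2 - 8x^3 + 3x^4

1 - 2x + x^2 - 8x^3 + 3x^4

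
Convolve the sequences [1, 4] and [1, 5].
y[0] = 1×1 = 1; y[1] = 1×5 + 4×1 = 9; y[2] = 4×5 = 20

[1, 9, 20]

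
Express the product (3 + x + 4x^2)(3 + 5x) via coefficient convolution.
Ascending coefficients: a = [3, 1, 4], b = [3, 5]. c[0] = 3×3 = 9; c[1] = 3×5 + 1×3 = 18; c[2] = 1×5 + 4×3 = 17; c[3] = 4×5 = 20. Result coefficients: [9, 18, 17, 20] → 9 + 18x + 17x^2 + 20x^3

9 + 18x + 17x^2 + 20x^3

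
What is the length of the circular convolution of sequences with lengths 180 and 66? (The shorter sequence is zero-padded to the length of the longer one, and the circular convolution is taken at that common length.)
Circular convolution (zero-padding the shorter input) has length max(m, n) = max(180, 66) = 180

180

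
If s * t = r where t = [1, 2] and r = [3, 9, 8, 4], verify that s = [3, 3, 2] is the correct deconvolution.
Forward-compute [3, 3, 2] * [1, 2]: r[0] = 3×1 = 3; r[1] = 3×2 + 3×1 = 9; r[2] = 3×2 + 2×1 = 8; r[3] = 2×2 = 4 → [3, 9, 8, 4]. Matches given r = [3, 9, 8, 4], so verified.

Verified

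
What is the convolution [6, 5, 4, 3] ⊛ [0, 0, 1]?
y[0] = 6×0 = 0; y[1] = 6×0 + 5×0 = 0; y[2] = 6×1 + 5×0 + 4×0 = 6; y[3] = 5×1 + 4×0 + 3×0 = 5; y[4] = 4×1 + 3×0 = 4; y[5] = 3×1 = 3

[0, 0, 6, 5, 4, 3]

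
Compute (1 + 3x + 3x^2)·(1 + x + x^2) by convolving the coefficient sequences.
Ascending coefficients: a = [1, 3, 3], b = [1, 1, 1]. c[0] = 1×1 = 1; c[1] = 1×1 + 3×1 = 4; c[2] = 1×1 + 3×1 + 3×1 = 7; c[3] = 3×1 + 3×1 = 6; c[4] = 3×1 = 3. Result coefficients: [1, 4, 7, 6, 3] → 1 + 4x + 7x^2 + 6x^3 + 3x^4

1 + 4x + 7x^2 + 6x^3 + 3x^4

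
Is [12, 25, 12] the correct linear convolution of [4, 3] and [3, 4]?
Recompute linear convolution of [4, 3] and [3, 4]: y[0] = 4×3 = 12; y[1] = 4×4 + 3×3 = 25; y[2] = 3×4 = 12 → [12, 25, 12]. Given [12, 25, 12] matches, so answer: Yes

Yes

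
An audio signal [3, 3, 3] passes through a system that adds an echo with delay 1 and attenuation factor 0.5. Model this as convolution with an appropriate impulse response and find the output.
Direct-path + delayed-attenuated-path model → impulse response h = [1, 0.5] (1 at lag 0, 0.5 at lag 1). Output y[n] = x[n] + 0.5·x[n - 1] (with x[n] = 0 outside 0..2): y[0] = 3 + 0.5×0 = 3; y[1] = 3 + 0.5×3 = 4.5; y[2] = 3 + 0.5×3 = 4.5; y[3] = 0 + 0.5×3 = 1.5. So y = [3, 4.5, 4.5, 1.5]

[3, 4.5, 4.5, 1.5]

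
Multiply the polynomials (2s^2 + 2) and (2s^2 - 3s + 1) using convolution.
Ascending coefficients: a = [2, 0, 2], b = [1, -3, 2]. c[0] = 2×1 = 2; c[1] = 2×-3 + 0×1 = -6; c[2] = 2×2 + 0×-3 + 2×1 = 6; c[3] = 0×2 + 2×-3 = -6; c[4] = 2×2 = 4. Result coefficients: [2, -6, 6, -6, 4] → 4s^4 - 6s^3 + 6s^2 - 6s + 2

4s^4 - 6s^3 + 6s^2 - 6s + 2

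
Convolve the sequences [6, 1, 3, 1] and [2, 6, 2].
y[0] = 6×2 = 12; y[1] = 6×6 + 1×2 = 38; y[2] = 6×2 + 1×6 + 3×2 = 24; y[3] = 1×2 + 3×6 + 1×2 = 22; y[4] = 3×2 + 1×6 = 12; y[5] = 1×2 = 2

[12, 38, 24, 22, 12, 2]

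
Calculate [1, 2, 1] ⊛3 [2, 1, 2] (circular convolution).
Use y[k] = Σ_j x[j]·h[(k-j) mod 3]. y[0] = 1×2 + 2×2 + 1×1 = 7; y[1] = 1×1 + 2×2 + 1×2 = 7; y[2] = 1×2 + 2×1 + 1×2 = 6. Result: [7, 7, 6]

[7, 7, 6]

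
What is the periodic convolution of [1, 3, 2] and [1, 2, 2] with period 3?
Use y[k] = Σ_j u[j]·v[(k-j) mod 3]. y[0] = 1×1 + 3×2 + 2×2 = 11; y[1] = 1×2 + 3×1 + 2×2 = 9; y[2] = 1×2 + 3×2 + 2×1 = 10. Result: [11, 9, 10]

[11, 9, 10]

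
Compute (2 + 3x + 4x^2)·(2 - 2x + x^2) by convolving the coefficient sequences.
Ascending coefficients: a = [2, 3, 4], b = [2, -2, 1]. c[0] = 2×2 = 4; c[1] = 2×-2 + 3×2 = 2; c[2] = 2×1 + 3×-2 + 4×2 = 4; c[3] = 3×1 + 4×-2 = -5; c[4] = 4×1 = 4. Result coefficients: [4, 2, 4, -5, 4] → 4 + 2x + 4x^2 - 5x^3 + 4x^4

4 + 2x + 4x^2 - 5x^3 + 4x^4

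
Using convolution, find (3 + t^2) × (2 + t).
Ascending coefficients: a = [3, 0, 1], b = [2, 1]. c[0] = 3×2 = 6; c[1] = 3×1 + 0×2 = 3; c[2] = 0×1 + 1×2 = 2; c[3] = 1×1 = 1. Result coefficients: [6, 3, 2, 1] → 6 + 3t + 2t^2 + t^3

6 + 3t + 2t^2 + t^3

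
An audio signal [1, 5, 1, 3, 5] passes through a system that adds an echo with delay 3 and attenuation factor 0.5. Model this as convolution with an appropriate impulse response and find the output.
Direct-path + delayed-attenuated-path model → impulse response h = [1, 0, 0, 0.5] (1 at lag 0, 0.5 at lag 3). Output y[n] = x[n] + 0.5·x[n - 3] (with x[n] = 0 outside 0..4): y[0] = 1 + 0.5×0 = 1; y[1] = 5 + 0.5×0 = 5; y[2] = 1 + 0.5×0 = 1; y[3] = 3 + 0.5×1 = 3.5; y[4] = 5 + 0.5×5 = 7.5; y[5] = 0 + 0.5×1 = 0.5; y[6] = 0 + 0.5×3 = 1.5; y[7] = 0 + 0.5×5 = 2.5. So y = [1, 5, 1, 3.5, 7.5, 0.5, 1.5, 2.5]

[1, 5, 1, 3.5, 7.5, 0.5, 1.5, 2.5]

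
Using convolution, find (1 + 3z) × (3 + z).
Ascending coefficients: a = [1, 3], b = [3, 1]. c[0] = 1×3 = 3; c[1] = 1×1 + 3×3 = 10; c[2] = 3×1 = 3. Result coefficients: [3, 10, 3] → 3 + 10z + 3z^2

3 + 10z + 3z^2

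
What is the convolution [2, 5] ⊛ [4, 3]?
y[0] = 2×4 = 8; y[1] = 2×3 + 5×4 = 26; y[2] = 5×3 = 15

[8, 26, 15]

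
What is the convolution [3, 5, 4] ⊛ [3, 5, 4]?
y[0] = 3×3 = 9; y[1] = 3×5 + 5×3 = 30; y[2] = 3×4 + 5×5 + 4×3 = 49; y[3] = 5×4 + 4×5 = 40; y[4] = 4×4 = 16

[9, 30, 49, 40, 16]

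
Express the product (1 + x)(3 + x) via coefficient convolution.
Ascending coefficients: a = [1, 1], b = [3, 1]. c[0] = 1×3 = 3; c[1] = 1×1 + 1×3 = 4; c[2] = 1×1 = 1. Result coefficients: [3, 4, 1] → 3 + 4x + x^2

3 + 4x + x^2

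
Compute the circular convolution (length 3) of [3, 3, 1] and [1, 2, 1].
Use y[k] = Σ_j u[j]·v[(k-j) mod 3]. y[0] = 3×1 + 3×1 + 1×2 = 8; y[1] = 3×2 + 3×1 + 1×1 = 10; y[2] = 3×1 + 3×2 + 1×1 = 10. Result: [8, 10, 10]

[8, 10, 10]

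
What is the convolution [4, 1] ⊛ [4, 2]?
y[0] = 4×4 = 16; y[1] = 4×2 + 1×4 = 12; y[2] = 1×2 = 2

[16, 12, 2]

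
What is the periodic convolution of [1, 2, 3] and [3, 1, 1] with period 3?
Use y[k] = Σ_j s[j]·t[(k-j) mod 3]. y[0] = 1×3 + 2×1 + 3×1 = 8; y[1] = 1×1 + 2×3 + 3×1 = 10; y[2] = 1×1 + 2×1 + 3×3 = 12. Result: [8, 10, 12]

[8, 10, 12]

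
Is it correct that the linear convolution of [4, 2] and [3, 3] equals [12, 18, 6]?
Recompute linear convolution of [4, 2] and [3, 3]: y[0] = 4×3 = 12; y[1] = 4×3 + 2×3 = 18; y[2] = 2×3 = 6 → [12, 18, 6]. Given [12, 18, 6] matches, so answer: Yes

Yes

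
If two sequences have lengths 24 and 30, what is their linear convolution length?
Linear/full convolution length: m + n - 1 = 24 + 30 - 1 = 53

53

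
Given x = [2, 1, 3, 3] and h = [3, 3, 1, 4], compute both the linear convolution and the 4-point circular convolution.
Linear: y_lin[0] = 2×3 = 6; y_lin[1] = 2×3 + 1×3 = 9; y_lin[2] = 2×1 + 1×3 + 3×3 = 14; y_lin[3] = 2×4 + 1×1 + 3×3 + 3×3 = 27; y_lin[4] = 1×4 + 3×1 + 3×3 = 16; y_lin[5] = 3×4 + 3×1 = 15; y_lin[6] = 3×4 = 12 → [6, 9, 14, 27, 16, 15, 12]. Circular (length 4): y[0] = 2×3 + 1×4 + 3×1 + 3×3 = 22; y[1] = 2×3 + 1×3 + 3×4 + 3×1 = 24; y[2] = 2×1 + 1×3 + 3×3 + 3×4 = 26; y[3] = 2×4 + 1×1 + 3×3 + 3×3 = 27 → [22, 24, 26, 27]

Linear: [6, 9, 14, 27, 16, 15, 12], Circular: [22, 24, 26, 27]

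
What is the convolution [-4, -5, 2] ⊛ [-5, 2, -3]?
y[0] = -4×-5 = 20; y[1] = -4×2 + -5×-5 = 17; y[2] = -4×-3 + -5×2 + 2×-5 = -8; y[3] = -5×-3 + 2×2 = 19; y[4] = 2×-3 = -6

[20, 17, -8, 19, -6]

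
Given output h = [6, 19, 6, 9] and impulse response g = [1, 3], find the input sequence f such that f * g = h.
Deconvolve h=[6, 19, 6, 9] by g=[1, 3]. Since g[0]=1, solve forward: f[0] = h[0] / 1 = 6; f[1] = (h[1] - 6×3) / 1 = 1; f[2] = (h[2] - 1×3) / 1 = 3. So f = [6, 1, 3]. Check by forward convolution: h[0] = 6×1 = 6; h[1] = 6×3 + 1×1 = 19; h[2] = 1×3 + 3×1 = 6; h[3] = 3×3 = 9

[6, 1, 3]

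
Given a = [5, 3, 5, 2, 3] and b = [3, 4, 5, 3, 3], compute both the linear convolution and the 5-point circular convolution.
Linear: y_lin[0] = 5×3 = 15; y_lin[1] = 5×4 + 3×3 = 29; y_lin[2] = 5×5 + 3×4 + 5×3 = 52; y_lin[3] = 5×3 + 3×5 + 5×4 + 2×3 = 56; y_lin[4] = 5×3 + 3×3 + 5×5 + 2×4 + 3×3 = 66; y_lin[5] = 3×3 + 5×3 + 2×5 + 3×4 = 46; y_lin[6] = 5×3 + 2×3 + 3×5 = 36; y_lin[7] = 2×3 + 3×3 = 15; y_lin[8] = 3×3 = 9 → [15, 29, 52, 56, 66, 46, 36, 15, 9]. Circular (length 5): y[0] = 5×3 + 3×3 + 5×3 + 2×5 + 3×4 = 61; y[1] = 5×4 + 3×3 + 5×3 + 2×3 + 3×5 = 65; y[2] = 5×5 + 3×4 + 5×3 + 2×3 + 3×3 = 67; y[3] = 5×3 + 3×5 + 5×4 + 2×3 + 3×3 = 65; y[4] = 5×3 + 3×3 + 5×5 + 2×4 + 3×3 = 66 → [61, 65, 67, 65, 66]

Linear: [15, 29, 52, 56, 66, 46, 36, 15, 9], Circular: [61, 65, 67, 65, 66]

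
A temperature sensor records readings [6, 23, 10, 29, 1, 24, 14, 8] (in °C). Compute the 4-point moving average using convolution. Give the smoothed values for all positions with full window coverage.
4-point moving average kernel = [1, 1, 1, 1]. Apply in 'valid' mode (full window coverage): avg[0] = (6 + 23 + 10 + 29) / 4 = 17.0; avg[1] = (23 + 10 + 29 + 1) / 4 = 15.75; avg[2] = (10 + 29 + 1 + 24) / 4 = 16.0; avg[3] = (29 + 1 + 24 + 14) / 4 = 17.0; avg[4] = (1 + 24 + 14 + 8) / 4 = 11.75. Smoothed values: [17.0, 15.75, 16.0, 17.0, 11.75]

[17.0, 15.75, 16.0, 17.0, 11.75]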